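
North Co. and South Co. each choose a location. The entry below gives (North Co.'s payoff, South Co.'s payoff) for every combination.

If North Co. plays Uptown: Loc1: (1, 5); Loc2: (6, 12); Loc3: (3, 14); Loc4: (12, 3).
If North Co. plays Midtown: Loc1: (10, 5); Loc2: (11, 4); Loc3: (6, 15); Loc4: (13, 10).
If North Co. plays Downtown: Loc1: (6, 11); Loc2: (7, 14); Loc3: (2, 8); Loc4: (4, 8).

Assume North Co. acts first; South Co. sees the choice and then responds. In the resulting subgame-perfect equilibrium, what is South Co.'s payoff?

14

Backward induction with North Co. moving first.
- Uptown: South Co. compares 5, 12, 14, 3 and picks Loc3; North Co. would get 3.
- Midtown: South Co. compares 5, 4, 15, 10 and picks Loc3; North Co. would get 6.
- Downtown: South Co. compares 11, 14, 8, 8 and picks Loc2; North Co. would get 7.
Among 3, 6, 7, the best is 7 at Downtown. Subgame-perfect outcome: (Downtown, Loc2) with payoffs (7, 14).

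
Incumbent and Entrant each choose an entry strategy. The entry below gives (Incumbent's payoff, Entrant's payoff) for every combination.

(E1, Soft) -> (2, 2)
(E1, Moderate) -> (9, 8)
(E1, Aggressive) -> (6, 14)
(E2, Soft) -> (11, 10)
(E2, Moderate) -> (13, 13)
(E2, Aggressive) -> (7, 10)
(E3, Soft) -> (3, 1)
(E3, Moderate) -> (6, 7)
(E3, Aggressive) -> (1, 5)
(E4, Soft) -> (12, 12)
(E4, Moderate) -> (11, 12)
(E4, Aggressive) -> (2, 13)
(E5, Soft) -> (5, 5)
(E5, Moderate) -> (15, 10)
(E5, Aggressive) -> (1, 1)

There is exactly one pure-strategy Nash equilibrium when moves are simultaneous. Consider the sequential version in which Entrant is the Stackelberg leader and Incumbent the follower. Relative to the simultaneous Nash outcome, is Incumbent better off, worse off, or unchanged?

worse off

Backward induction with Entrant moving first.
- Soft → Incumbent plays E4 (best of 2, 11, 3, 12, 5); Entrant gets 12.
- Moderate → Incumbent plays E5 (best of 9, 13, 6, 11, 15); Entrant gets 10.
- Aggressive → Incumbent plays E2 (best of 6, 7, 1, 2, 1); Entrant gets 10.
Entrant's induced payoffs are 12, 10, 10, so Entrant commits to Soft. Subgame-perfect outcome: (E4, Soft) with payoffs (12, 12).
For the simultaneous game, intersect best replies.
Incumbent's best replies: Soft→E4; Moderate→E5; Aggressive→E2.
Entrant's best replies: E1→Aggressive; E2→Moderate; E3→Moderate; E4→Aggressive; E5→Moderate.
The unique mutual best reply is (E5, Moderate), giving (15, 10).
Incumbent earns 12 sequentially versus 15 at the Nash outcome: worse off.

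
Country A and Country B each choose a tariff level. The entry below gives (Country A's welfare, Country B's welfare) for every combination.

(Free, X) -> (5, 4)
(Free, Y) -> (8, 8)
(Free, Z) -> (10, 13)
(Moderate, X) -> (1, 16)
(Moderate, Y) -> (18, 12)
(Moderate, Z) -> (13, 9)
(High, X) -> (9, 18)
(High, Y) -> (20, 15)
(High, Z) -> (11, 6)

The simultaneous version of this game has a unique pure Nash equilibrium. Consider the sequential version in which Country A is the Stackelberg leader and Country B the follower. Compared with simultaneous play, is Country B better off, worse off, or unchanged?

Backward induction with Country A moving first.
- Free: BR = Z, leader payoff 10.
- Moderate: BR = X, leader payoff 1.
- High: BR = X, leader payoff 9.
Maximizing over 10, 1, 9, Country A chooses Free. Subgame-perfect outcome: (Free, Z) with payoffs (10, 13).
Under simultaneous play:
Country A's best replies: X→High; Y→High; Z→Moderate.
Country B's best replies: Free→Z; Moderate→X; High→X.
The unique mutual best reply is (High, X), giving (9, 18).
Country B earns 13 sequentially versus 18 at the Nash outcome: worse off.

worse off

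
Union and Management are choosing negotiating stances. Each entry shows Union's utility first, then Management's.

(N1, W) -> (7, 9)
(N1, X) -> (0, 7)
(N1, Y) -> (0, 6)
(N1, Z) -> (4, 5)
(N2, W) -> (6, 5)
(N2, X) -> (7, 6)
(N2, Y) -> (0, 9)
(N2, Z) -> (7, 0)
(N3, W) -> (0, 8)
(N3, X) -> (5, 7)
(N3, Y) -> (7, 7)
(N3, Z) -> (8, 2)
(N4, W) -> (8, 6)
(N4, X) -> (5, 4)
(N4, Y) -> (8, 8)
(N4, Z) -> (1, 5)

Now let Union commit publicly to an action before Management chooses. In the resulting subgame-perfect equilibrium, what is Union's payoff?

Solve by backward induction (Union leads).
- N1: Management compares 9, 7, 6, 5 and picks W; Union would get 7.
- N2: Management compares 5, 6, 9, 0 and picks Y; Union would get 0.
- N3: Management compares 8, 7, 7, 2 and picks W; Union would get 0.
- N4: Management compares 6, 4, 8, 5 and picks Y; Union would get 8.
Union's induced payoffs are 7, 0, 0, 8, so Union commits to N4. Subgame-perfect outcome: (N4, Y) with payoffs (8, 8).

8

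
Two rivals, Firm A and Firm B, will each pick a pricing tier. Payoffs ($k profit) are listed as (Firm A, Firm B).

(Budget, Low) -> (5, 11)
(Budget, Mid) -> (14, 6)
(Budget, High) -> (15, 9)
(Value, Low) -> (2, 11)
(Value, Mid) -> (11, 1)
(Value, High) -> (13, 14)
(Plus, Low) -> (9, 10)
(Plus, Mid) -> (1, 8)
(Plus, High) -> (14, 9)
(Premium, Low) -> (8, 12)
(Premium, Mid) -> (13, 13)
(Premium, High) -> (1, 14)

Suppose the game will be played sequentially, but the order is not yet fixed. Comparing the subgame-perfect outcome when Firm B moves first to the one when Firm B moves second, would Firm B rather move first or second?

second

If Firm A leads: Firm B's best replies are Budget→Low, Value→High, Plus→Low, Premium→High; Firm A's induced payoffs 5, 13, 9, 1; outcome (Value, High), payoffs (13, 14).
If Firm B leads: Firm A's best replies are Low→Plus, Mid→Budget, High→Budget; Firm B's induced payoffs 10, 6, 9; outcome (Plus, Low), payoffs (9, 10).
Firm B gets 10 moving first and 14 moving second, so Firm B prefers to move second.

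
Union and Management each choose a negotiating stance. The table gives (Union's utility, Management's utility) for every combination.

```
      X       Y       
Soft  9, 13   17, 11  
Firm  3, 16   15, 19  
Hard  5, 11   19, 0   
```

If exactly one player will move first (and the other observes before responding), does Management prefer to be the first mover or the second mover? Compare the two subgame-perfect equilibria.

second

If Union leads: Management's best replies are Soft→X, Firm→Y, Hard→X; Union's induced payoffs 9, 15, 5; outcome (Firm, Y), payoffs (15, 19).
If Management leads: Union's best replies are X→Soft, Y→Hard; Management's induced payoffs 13, 0; outcome (Soft, X), payoffs (9, 13).
Management gets 13 moving first and 19 moving second, so Management prefers to move second.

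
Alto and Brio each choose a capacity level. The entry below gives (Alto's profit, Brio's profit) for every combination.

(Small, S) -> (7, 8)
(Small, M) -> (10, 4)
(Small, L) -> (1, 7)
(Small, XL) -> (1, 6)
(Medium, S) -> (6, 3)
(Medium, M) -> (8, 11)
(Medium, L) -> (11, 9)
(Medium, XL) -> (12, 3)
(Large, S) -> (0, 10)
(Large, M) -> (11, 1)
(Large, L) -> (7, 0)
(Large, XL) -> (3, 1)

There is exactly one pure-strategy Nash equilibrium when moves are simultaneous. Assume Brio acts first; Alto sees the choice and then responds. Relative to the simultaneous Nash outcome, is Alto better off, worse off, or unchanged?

better off

Work backward from Alto's decision.
- S: Alto compares 7, 6, 0 and picks Small; Brio would get 8.
- M: Alto compares 10, 8, 11 and picks Large; Brio would get 1.
- L: Alto compares 1, 11, 7 and picks Medium; Brio would get 9.
- XL: Alto compares 1, 12, 3 and picks Medium; Brio would get 3.
Maximizing over 8, 1, 9, 3, Brio chooses L. Subgame-perfect outcome: (Medium, L) with payoffs (11, 9).
Under simultaneous play:
Alto's best replies: S→Small; M→Large; L→Medium; XL→Medium.
Brio's best replies: Small→S; Medium→M; Large→S.
The unique mutual best reply is (Small, S), giving (7, 8).
Alto earns 11 sequentially versus 7 at the Nash outcome: better off.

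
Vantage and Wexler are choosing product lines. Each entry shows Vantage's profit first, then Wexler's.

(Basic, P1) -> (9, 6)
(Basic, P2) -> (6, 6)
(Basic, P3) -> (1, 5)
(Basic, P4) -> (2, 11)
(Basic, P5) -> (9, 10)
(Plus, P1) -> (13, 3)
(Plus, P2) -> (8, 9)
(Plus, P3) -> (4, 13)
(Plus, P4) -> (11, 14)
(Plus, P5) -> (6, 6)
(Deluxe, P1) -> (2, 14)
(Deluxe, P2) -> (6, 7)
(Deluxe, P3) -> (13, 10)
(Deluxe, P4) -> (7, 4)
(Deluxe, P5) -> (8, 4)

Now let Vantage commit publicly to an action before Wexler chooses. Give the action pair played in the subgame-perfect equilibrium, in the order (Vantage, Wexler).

Work backward from Wexler's decision.
- Basic: Wexler compares 6, 6, 5, 11, 10 and picks P4; Vantage would get 2.
- Plus: Wexler compares 3, 9, 13, 14, 6 and picks P4; Vantage would get 11.
- Deluxe: Wexler compares 14, 7, 10, 4, 4 and picks P1; Vantage would get 2.
Maximizing over 2, 11, 2, Vantage chooses Plus. Subgame-perfect outcome: (Plus, P4) with payoffs (11, 14).

(Plus, P4)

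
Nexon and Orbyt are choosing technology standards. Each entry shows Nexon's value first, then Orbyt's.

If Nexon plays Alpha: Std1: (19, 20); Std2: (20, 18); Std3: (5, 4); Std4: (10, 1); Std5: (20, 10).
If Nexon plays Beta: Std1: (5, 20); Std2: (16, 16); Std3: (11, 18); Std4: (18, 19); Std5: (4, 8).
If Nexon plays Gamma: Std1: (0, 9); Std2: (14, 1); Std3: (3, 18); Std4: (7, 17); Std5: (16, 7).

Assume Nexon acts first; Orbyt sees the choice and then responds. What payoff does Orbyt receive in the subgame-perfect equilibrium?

20

Orbyt best-responds to each possible Nexon move:
- Alpha → Orbyt plays Std1 (best of 20, 18, 4, 1, 10); Nexon gets 19.
- Beta → Orbyt plays Std1 (best of 20, 16, 18, 19, 8); Nexon gets 5.
- Gamma → Orbyt plays Std3 (best of 9, 1, 18, 17, 7); Nexon gets 3.
Among 19, 5, 3, the best is 19 at Alpha. Subgame-perfect outcome: (Alpha, Std1) with payoffs (19, 20).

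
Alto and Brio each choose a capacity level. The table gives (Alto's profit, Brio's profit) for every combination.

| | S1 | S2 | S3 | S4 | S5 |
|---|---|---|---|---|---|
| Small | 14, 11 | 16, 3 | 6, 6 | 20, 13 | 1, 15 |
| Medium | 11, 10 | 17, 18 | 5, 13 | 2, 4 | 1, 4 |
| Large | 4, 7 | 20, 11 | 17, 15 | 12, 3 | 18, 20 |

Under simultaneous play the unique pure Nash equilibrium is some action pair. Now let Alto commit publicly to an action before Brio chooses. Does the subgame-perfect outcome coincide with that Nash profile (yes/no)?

yes

Work backward from Brio's decision.
- Small: BR = S5, leader payoff 1.
- Medium: BR = S2, leader payoff 17.
- Large: BR = S5, leader payoff 18.
Maximizing over 1, 17, 18, Alto chooses Large. Subgame-perfect outcome: (Large, S5) with payoffs (18, 20).
Under simultaneous play:
Alto's best replies: S1→Small; S2→Large; S3→Large; S4→Small; S5→Large.
Brio's best replies: Small→S5; Medium→S2; Large→S5.
Only (Large, S5) has each player best-responding; Nash payoffs (18, 20).
Sequential outcome (Large, S5) coincides with the Nash profile (Large, S5).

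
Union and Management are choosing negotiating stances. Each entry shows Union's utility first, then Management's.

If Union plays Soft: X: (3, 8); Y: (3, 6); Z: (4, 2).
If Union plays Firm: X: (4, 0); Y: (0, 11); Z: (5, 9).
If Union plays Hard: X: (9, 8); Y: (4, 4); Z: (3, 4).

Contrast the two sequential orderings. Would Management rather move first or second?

first

If Union leads: Management's best replies are Soft→X, Firm→Y, Hard→X; Union's induced payoffs 3, 0, 9; outcome (Hard, X), payoffs (9, 8).
If Management leads: Union's best replies are X→Hard, Y→Hard, Z→Firm; Management's induced payoffs 8, 4, 9; outcome (Firm, Z), payoffs (5, 9).
Management gets 9 moving first and 8 moving second, so Management prefers to move first.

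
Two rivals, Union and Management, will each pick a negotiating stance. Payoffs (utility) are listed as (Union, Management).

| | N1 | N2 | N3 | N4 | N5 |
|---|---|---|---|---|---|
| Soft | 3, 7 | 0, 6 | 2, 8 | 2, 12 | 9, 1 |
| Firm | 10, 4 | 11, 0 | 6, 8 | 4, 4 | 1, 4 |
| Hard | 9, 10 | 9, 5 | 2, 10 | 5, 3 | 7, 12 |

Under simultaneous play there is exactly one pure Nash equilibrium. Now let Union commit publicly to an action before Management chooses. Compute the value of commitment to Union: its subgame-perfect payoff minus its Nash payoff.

Backward induction with Union moving first.
- Soft: BR = N4, leader payoff 2.
- Firm: BR = N3, leader payoff 6.
- Hard: BR = N5, leader payoff 7.
Maximizing over 2, 6, 7, Union chooses Hard. Subgame-perfect outcome: (Hard, N5) with payoffs (7, 12).
For the simultaneous game, intersect best replies.
Union's best replies: N1→Firm; N2→Firm; N3→Firm; N4→Hard; N5→Soft.
Management's best replies: Soft→N4; Firm→N3; Hard→N5.
Only (Firm, N3) has each player best-responding; Nash payoffs (6, 8).
Union's commitment gain: 7 − 6 = 1.

1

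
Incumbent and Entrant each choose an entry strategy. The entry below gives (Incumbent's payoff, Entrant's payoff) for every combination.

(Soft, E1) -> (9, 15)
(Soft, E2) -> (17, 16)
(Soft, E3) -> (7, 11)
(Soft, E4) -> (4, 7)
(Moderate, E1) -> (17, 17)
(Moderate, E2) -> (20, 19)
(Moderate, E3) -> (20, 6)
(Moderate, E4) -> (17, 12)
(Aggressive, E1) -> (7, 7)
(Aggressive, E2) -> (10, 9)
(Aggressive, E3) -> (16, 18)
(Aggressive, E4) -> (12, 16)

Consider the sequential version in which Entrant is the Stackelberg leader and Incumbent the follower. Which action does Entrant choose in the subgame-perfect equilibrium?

E2

Incumbent best-responds to each possible Entrant move:
- E1: BR = Moderate, leader payoff 17.
- E2: BR = Moderate, leader payoff 19.
- E3: BR = Moderate, leader payoff 6.
- E4: BR = Moderate, leader payoff 12.
Maximizing over 17, 19, 6, 12, Entrant chooses E2. Subgame-perfect outcome: (Moderate, E2) with payoffs (20, 19).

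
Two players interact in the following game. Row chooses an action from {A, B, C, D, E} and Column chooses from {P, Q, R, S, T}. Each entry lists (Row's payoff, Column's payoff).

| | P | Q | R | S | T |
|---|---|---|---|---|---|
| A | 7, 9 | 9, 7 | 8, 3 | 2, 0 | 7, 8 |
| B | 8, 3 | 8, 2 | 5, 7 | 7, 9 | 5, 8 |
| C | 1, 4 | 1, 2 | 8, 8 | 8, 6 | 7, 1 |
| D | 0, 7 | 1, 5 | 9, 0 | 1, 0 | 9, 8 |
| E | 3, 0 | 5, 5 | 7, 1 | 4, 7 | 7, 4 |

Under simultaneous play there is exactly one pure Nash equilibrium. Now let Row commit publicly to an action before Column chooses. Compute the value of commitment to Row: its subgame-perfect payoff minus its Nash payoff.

0

Backward induction with Row moving first.
- A → Column plays P (best of 9, 7, 3, 0, 8); Row gets 7.
- B → Column plays S (best of 3, 2, 7, 9, 8); Row gets 7.
- C → Column plays R (best of 4, 2, 8, 6, 1); Row gets 8.
- D → Column plays T (best of 7, 5, 0, 0, 8); Row gets 9.
- E → Column plays S (best of 0, 5, 1, 7, 4); Row gets 4.
Maximizing over 7, 7, 8, 9, 4, Row chooses D. Subgame-perfect outcome: (D, T) with payoffs (9, 8).
Under simultaneous play:
Row's best replies: P→B; Q→A; R→D; S→C; T→D.
Column's best replies: A→P; B→S; C→R; D→T; E→S.
Only (D, T) has each player best-responding; Nash payoffs (9, 8).
Row's commitment gain: 9 − 9 = 0.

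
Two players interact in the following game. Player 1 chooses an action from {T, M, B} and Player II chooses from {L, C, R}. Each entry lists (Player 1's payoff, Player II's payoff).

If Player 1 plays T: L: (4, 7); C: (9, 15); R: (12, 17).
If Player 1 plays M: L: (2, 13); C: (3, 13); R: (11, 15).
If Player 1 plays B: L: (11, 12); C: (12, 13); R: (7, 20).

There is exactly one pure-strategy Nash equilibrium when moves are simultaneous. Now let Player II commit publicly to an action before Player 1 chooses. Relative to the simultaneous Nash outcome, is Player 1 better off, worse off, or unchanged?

Backward induction with Player II moving first.
- L: BR = B, leader payoff 12.
- C: BR = B, leader payoff 13.
- R: BR = T, leader payoff 17.
Among 12, 13, 17, the best is 17 at R. Subgame-perfect outcome: (T, R) with payoffs (12, 17).
For the simultaneous game, intersect best replies.
Player 1's best replies: L→B; C→B; R→T.
Player II's best replies: T→R; M→R; B→R.
Only (T, R) has each player best-responding; Nash payoffs (12, 17).
Player 1 earns 12 sequentially versus 12 at the Nash outcome: unchanged.

unchanged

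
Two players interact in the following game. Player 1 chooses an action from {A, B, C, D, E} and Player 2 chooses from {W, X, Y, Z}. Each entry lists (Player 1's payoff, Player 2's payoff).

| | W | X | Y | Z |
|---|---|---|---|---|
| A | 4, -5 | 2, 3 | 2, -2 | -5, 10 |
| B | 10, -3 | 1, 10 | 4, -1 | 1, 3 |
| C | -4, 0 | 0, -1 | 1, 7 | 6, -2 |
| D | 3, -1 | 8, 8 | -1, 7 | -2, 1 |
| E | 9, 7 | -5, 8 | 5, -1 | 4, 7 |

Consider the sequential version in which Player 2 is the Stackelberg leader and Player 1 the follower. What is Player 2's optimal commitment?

X

Backward induction with Player 2 moving first.
- W → Player 1 plays B (best of 4, 10, -4, 3, 9); Player 2 gets -3.
- X → Player 1 plays D (best of 2, 1, 0, 8, -5); Player 2 gets 8.
- Y → Player 1 plays E (best of 2, 4, 1, -1, 5); Player 2 gets -1.
- Z → Player 1 plays C (best of -5, 1, 6, -2, 4); Player 2 gets -2.
Player 2's induced payoffs are -3, 8, -1, -2, so Player 2 commits to X. Subgame-perfect outcome: (D, X) with payoffs (8, 8).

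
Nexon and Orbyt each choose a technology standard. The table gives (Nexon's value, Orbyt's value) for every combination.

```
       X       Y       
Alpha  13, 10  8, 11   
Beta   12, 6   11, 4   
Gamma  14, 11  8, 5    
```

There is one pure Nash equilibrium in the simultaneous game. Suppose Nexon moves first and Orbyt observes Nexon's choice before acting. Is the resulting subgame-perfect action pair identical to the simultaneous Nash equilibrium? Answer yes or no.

Solve by backward induction (Nexon leads).
- Alpha: Orbyt compares 10, 11 and picks Y; Nexon would get 8.
- Beta: Orbyt compares 6, 4 and picks X; Nexon would get 12.
- Gamma: Orbyt compares 11, 5 and picks X; Nexon would get 14.
Among 8, 12, 14, the best is 14 at Gamma. Subgame-perfect outcome: (Gamma, X) with payoffs (14, 11).
Under simultaneous play:
Nexon's best replies: X→Gamma; Y→Beta.
Orbyt's best replies: Alpha→Y; Beta→X; Gamma→X.
Only (Gamma, X) has each player best-responding; Nash payoffs (14, 11).
Sequential outcome (Gamma, X) coincides with the Nash profile (Gamma, X).

yes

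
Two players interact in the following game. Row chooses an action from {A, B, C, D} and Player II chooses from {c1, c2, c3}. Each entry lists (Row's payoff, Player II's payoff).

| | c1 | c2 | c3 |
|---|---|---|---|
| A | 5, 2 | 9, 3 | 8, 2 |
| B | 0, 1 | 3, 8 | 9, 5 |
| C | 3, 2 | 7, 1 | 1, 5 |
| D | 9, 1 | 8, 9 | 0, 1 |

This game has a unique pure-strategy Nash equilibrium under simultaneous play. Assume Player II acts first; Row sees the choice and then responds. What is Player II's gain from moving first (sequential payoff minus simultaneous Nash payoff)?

2

Backward induction with Player II moving first.
- c1 → Row plays D (best of 5, 0, 3, 9); Player II gets 1.
- c2 → Row plays A (best of 9, 3, 7, 8); Player II gets 3.
- c3 → Row plays B (best of 8, 9, 1, 0); Player II gets 5.
Player II's induced payoffs are 1, 3, 5, so Player II commits to c3. Subgame-perfect outcome: (B, c3) with payoffs (9, 5).
For the simultaneous game, intersect best replies.
Row's best replies: c1→D; c2→A; c3→B.
Player II's best replies: A→c2; B→c2; C→c3; D→c2.
Only (A, c2) has each player best-responding; Nash payoffs (9, 3).
Player II's commitment gain: 5 − 3 = 2.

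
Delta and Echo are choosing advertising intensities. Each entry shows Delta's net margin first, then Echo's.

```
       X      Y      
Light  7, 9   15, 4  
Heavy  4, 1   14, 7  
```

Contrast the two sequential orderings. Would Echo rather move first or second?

If Delta leads: Echo's best replies are Light→X, Heavy→Y; Delta's induced payoffs 7, 14; outcome (Heavy, Y), payoffs (14, 7).
If Echo leads: Delta's best replies are X→Light, Y→Light; Echo's induced payoffs 9, 4; outcome (Light, X), payoffs (7, 9).
Echo gets 9 moving first and 7 moving second, so Echo prefers to move first.

first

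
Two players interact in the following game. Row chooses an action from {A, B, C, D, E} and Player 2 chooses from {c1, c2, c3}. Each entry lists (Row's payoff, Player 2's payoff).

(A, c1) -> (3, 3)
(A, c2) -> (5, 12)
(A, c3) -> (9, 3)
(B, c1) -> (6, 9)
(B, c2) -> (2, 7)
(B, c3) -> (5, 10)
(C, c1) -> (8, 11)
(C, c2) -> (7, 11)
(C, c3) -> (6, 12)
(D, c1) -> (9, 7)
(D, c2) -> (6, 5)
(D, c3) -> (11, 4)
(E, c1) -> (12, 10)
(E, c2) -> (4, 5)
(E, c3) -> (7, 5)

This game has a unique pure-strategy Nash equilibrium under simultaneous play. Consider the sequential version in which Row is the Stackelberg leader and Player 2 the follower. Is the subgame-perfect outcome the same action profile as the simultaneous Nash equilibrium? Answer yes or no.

Player 2 best-responds to each possible Row move:
- A: Player 2 compares 3, 12, 3 and picks c2; Row would get 5.
- B: Player 2 compares 9, 7, 10 and picks c3; Row would get 5.
- C: Player 2 compares 11, 11, 12 and picks c3; Row would get 6.
- D: Player 2 compares 7, 5, 4 and picks c1; Row would get 9.
- E: Player 2 compares 10, 5, 5 and picks c1; Row would get 12.
Among 5, 5, 6, 9, 12, the best is 12 at E. Subgame-perfect outcome: (E, c1) with payoffs (12, 10).
Now find the simultaneous Nash equilibrium.
Row's best replies: c1→E; c2→C; c3→D.
Player 2's best replies: A→c2; B→c3; C→c3; D→c1; E→c1.
The unique mutual best reply is (E, c1), giving (12, 10).
Sequential outcome (E, c1) coincides with the Nash profile (E, c1).

yes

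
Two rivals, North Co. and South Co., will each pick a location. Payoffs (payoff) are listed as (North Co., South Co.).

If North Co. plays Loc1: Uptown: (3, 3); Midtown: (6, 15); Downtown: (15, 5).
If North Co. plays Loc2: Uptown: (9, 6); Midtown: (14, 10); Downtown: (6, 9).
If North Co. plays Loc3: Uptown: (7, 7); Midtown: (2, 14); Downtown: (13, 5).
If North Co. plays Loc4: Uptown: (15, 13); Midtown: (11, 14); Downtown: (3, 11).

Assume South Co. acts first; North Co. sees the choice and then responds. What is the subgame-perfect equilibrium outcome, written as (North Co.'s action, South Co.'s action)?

(Loc4, Uptown)

Work backward from North Co.'s decision.
- Uptown: North Co. compares 3, 9, 7, 15 and picks Loc4; South Co. would get 13.
- Midtown: North Co. compares 6, 14, 2, 11 and picks Loc2; South Co. would get 10.
- Downtown: North Co. compares 15, 6, 13, 3 and picks Loc1; South Co. would get 5.
Maximizing over 13, 10, 5, South Co. chooses Uptown. Subgame-perfect outcome: (Loc4, Uptown) with payoffs (15, 13).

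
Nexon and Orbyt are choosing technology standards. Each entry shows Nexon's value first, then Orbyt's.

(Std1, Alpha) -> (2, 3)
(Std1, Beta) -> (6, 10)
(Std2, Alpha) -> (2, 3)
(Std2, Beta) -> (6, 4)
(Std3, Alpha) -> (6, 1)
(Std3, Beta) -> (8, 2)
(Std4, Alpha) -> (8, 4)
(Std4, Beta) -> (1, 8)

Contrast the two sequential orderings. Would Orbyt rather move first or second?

first

If Nexon leads: Orbyt's best replies are Std1→Beta, Std2→Beta, Std3→Beta, Std4→Beta; Nexon's induced payoffs 6, 6, 8, 1; outcome (Std3, Beta), payoffs (8, 2).
If Orbyt leads: Nexon's best replies are Alpha→Std4, Beta→Std3; Orbyt's induced payoffs 4, 2; outcome (Std4, Alpha), payoffs (8, 4).
Orbyt gets 4 moving first and 2 moving second, so Orbyt prefers to move first.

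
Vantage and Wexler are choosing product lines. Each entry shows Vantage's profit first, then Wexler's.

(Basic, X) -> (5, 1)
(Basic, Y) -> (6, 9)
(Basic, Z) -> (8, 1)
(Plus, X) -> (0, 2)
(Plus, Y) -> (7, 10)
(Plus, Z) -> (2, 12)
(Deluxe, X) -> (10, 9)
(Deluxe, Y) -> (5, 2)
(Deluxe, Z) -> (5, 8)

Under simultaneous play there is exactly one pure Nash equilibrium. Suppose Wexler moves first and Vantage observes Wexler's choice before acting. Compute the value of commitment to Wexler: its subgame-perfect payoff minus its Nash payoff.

1

Solve by backward induction (Wexler leads).
- X: BR = Deluxe, leader payoff 9.
- Y: BR = Plus, leader payoff 10.
- Z: BR = Basic, leader payoff 1.
Among 9, 10, 1, the best is 10 at Y. Subgame-perfect outcome: (Plus, Y) with payoffs (7, 10).
Under simultaneous play:
Vantage's best replies: X→Deluxe; Y→Plus; Z→Basic.
Wexler's best replies: Basic→Y; Plus→Z; Deluxe→X.
The unique mutual best reply is (Deluxe, X), giving (10, 9).
Wexler's commitment gain: 10 − 9 = 1.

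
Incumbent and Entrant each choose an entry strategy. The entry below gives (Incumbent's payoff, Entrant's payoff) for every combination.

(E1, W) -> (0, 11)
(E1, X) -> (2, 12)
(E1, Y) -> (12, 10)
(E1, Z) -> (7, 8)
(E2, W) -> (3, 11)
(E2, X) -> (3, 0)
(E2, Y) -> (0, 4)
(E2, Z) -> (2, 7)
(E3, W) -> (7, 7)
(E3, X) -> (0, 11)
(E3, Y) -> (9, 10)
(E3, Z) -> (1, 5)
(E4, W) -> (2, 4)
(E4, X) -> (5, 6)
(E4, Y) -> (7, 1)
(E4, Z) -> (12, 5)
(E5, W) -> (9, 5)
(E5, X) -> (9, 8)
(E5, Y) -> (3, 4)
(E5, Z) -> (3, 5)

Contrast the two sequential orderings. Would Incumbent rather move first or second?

second

If Incumbent leads: Entrant's best replies are E1→X, E2→W, E3→X, E4→X, E5→X; Incumbent's induced payoffs 2, 3, 0, 5, 9; outcome (E5, X), payoffs (9, 8).
If Entrant leads: Incumbent's best replies are W→E5, X→E5, Y→E1, Z→E4; Entrant's induced payoffs 5, 8, 10, 5; outcome (E1, Y), payoffs (12, 10).
Incumbent gets 9 moving first and 12 moving second, so Incumbent prefers to move second.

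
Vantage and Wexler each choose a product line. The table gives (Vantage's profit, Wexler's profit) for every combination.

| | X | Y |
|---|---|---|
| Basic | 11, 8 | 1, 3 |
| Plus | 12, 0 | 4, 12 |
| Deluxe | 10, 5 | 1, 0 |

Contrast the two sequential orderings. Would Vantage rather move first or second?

first

If Vantage leads: Wexler's best replies are Basic→X, Plus→Y, Deluxe→X; Vantage's induced payoffs 11, 4, 10; outcome (Basic, X), payoffs (11, 8).
If Wexler leads: Vantage's best replies are X→Plus, Y→Plus; Wexler's induced payoffs 0, 12; outcome (Plus, Y), payoffs (4, 12).
Vantage gets 11 moving first and 4 moving second, so Vantage prefers to move first.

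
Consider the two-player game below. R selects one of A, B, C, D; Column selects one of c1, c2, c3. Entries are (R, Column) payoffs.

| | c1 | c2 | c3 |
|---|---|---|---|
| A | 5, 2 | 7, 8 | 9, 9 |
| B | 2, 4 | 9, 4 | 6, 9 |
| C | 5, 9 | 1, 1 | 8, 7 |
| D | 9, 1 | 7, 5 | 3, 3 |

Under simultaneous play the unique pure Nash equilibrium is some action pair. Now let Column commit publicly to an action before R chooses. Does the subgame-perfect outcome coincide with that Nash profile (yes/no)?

yes

Work backward from R's decision.
- c1: BR = D, leader payoff 1.
- c2: BR = B, leader payoff 4.
- c3: BR = A, leader payoff 9.
Maximizing over 1, 4, 9, Column chooses c3. Subgame-perfect outcome: (A, c3) with payoffs (9, 9).
Now find the simultaneous Nash equilibrium.
R's best replies: c1→D; c2→B; c3→A.
Column's best replies: A→c3; B→c3; C→c1; D→c2.
Only (A, c3) has each player best-responding; Nash payoffs (9, 9).
Sequential outcome (A, c3) coincides with the Nash profile (A, c3).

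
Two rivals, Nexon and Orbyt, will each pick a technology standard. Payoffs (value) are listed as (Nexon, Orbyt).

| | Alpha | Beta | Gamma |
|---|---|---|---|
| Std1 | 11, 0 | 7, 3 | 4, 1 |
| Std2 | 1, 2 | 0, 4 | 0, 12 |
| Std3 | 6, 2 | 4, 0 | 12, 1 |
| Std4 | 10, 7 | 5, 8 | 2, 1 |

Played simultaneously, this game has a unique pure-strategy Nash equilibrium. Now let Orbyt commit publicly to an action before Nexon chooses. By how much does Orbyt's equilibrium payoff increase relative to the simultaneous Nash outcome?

0

Work backward from Nexon's decision.
- Alpha → Nexon plays Std1 (best of 11, 1, 6, 10); Orbyt gets 0.
- Beta → Nexon plays Std1 (best of 7, 0, 4, 5); Orbyt gets 3.
- Gamma → Nexon plays Std3 (best of 4, 0, 12, 2); Orbyt gets 1.
Orbyt's induced payoffs are 0, 3, 1, so Orbyt commits to Beta. Subgame-perfect outcome: (Std1, Beta) with payoffs (7, 3).
Now find the simultaneous Nash equilibrium.
Nexon's best replies: Alpha→Std1; Beta→Std1; Gamma→Std3.
Orbyt's best replies: Std1→Beta; Std2→Gamma; Std3→Alpha; Std4→Beta.
The unique mutual best reply is (Std1, Beta), giving (7, 3).
Orbyt's commitment gain: 3 − 3 = 0.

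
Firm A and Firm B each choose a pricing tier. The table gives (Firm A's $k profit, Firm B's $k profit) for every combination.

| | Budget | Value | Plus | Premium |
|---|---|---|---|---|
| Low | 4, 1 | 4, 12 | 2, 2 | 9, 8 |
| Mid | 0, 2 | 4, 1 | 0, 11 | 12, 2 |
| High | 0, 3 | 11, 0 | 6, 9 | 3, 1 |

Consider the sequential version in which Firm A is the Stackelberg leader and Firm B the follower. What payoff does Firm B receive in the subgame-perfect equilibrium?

9

Backward induction with Firm A moving first.
- Low → Firm B plays Value (best of 1, 12, 2, 8); Firm A gets 4.
- Mid → Firm B plays Plus (best of 2, 1, 11, 2); Firm A gets 0.
- High → Firm B plays Plus (best of 3, 0, 9, 1); Firm A gets 6.
Firm A's induced payoffs are 4, 0, 6, so Firm A commits to High. Subgame-perfect outcome: (High, Plus) with payoffs (6, 9).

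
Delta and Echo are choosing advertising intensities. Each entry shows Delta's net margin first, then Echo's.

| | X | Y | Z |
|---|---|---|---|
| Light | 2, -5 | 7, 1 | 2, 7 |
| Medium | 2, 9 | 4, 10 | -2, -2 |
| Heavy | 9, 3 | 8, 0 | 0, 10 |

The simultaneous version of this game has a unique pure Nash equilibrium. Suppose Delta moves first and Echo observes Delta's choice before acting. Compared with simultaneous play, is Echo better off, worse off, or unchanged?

better off

Backward induction with Delta moving first.
- Light: BR = Z, leader payoff 2.
- Medium: BR = Y, leader payoff 4.
- Heavy: BR = Z, leader payoff 0.
Maximizing over 2, 4, 0, Delta chooses Medium. Subgame-perfect outcome: (Medium, Y) with payoffs (4, 10).
Under simultaneous play:
Delta's best replies: X→Heavy; Y→Heavy; Z→Light.
Echo's best replies: Light→Z; Medium→Y; Heavy→Z.
The unique mutual best reply is (Light, Z), giving (2, 7).
Echo earns 10 sequentially versus 7 at the Nash outcome: better off.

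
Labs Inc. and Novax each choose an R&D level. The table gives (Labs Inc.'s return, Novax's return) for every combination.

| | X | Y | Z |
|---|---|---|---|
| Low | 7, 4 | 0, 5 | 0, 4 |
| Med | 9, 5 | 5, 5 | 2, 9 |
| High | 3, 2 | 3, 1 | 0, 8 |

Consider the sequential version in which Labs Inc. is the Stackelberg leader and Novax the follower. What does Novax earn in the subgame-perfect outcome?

9

Work backward from Novax's decision.
- Low: BR = Y, leader payoff 0.
- Med: BR = Z, leader payoff 2.
- High: BR = Z, leader payoff 0.
Labs Inc.'s induced payoffs are 0, 2, 0, so Labs Inc. commits to Med. Subgame-perfect outcome: (Med, Z) with payoffs (2, 9).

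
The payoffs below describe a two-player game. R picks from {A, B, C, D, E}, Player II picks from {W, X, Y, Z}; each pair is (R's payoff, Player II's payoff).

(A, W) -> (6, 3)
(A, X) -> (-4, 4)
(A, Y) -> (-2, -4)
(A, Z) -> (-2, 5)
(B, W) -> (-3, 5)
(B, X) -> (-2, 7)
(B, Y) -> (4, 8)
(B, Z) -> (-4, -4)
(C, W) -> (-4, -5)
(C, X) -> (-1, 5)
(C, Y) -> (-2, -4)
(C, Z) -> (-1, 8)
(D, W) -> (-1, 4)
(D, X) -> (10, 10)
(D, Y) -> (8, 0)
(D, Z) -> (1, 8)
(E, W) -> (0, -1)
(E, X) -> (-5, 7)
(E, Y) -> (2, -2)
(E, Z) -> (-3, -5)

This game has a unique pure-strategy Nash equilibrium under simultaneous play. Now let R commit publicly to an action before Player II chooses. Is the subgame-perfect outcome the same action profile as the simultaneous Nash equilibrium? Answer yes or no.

yes

Solve by backward induction (R leads).
- A: Player II compares 3, 4, -4, 5 and picks Z; R would get -2.
- B: Player II compares 5, 7, 8, -4 and picks Y; R would get 4.
- C: Player II compares -5, 5, -4, 8 and picks Z; R would get -1.
- D: Player II compares 4, 10, 0, 8 and picks X; R would get 10.
- E: Player II compares -1, 7, -2, -5 and picks X; R would get -5.
Among -2, 4, -1, 10, -5, the best is 10 at D. Subgame-perfect outcome: (D, X) with payoffs (10, 10).
For the simultaneous game, intersect best replies.
R's best replies: W→A; X→D; Y→D; Z→D.
Player II's best replies: A→Z; B→Y; C→Z; D→X; E→X.
The unique mutual best reply is (D, X), giving (10, 10).
Sequential outcome (D, X) coincides with the Nash profile (D, X).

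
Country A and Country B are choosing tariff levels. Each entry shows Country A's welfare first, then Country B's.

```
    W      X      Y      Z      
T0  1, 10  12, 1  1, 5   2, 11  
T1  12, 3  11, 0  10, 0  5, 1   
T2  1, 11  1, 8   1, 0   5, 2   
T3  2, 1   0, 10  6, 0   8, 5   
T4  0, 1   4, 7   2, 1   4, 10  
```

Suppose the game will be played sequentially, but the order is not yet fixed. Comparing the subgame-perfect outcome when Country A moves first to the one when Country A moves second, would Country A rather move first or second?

If Country A leads: Country B's best replies are T0→Z, T1→W, T2→W, T3→X, T4→Z; Country A's induced payoffs 2, 12, 1, 0, 4; outcome (T1, W), payoffs (12, 3).
If Country B leads: Country A's best replies are W→T1, X→T0, Y→T1, Z→T3; Country B's induced payoffs 3, 1, 0, 5; outcome (T3, Z), payoffs (8, 5).
Country A gets 12 moving first and 8 moving second, so Country A prefers to move first.

first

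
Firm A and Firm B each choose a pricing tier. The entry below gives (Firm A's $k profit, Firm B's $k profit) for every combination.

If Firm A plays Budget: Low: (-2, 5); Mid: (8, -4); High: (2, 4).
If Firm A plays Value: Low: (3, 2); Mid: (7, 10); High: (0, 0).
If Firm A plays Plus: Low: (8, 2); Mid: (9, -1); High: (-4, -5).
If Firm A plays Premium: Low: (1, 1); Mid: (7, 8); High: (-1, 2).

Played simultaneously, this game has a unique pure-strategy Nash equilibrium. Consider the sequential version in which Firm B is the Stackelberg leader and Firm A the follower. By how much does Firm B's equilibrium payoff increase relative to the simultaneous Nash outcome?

2

Work backward from Firm A's decision.
- Low → Firm A plays Plus (best of -2, 3, 8, 1); Firm B gets 2.
- Mid → Firm A plays Plus (best of 8, 7, 9, 7); Firm B gets -1.
- High → Firm A plays Budget (best of 2, 0, -4, -1); Firm B gets 4.
Among 2, -1, 4, the best is 4 at High. Subgame-perfect outcome: (Budget, High) with payoffs (2, 4).
Under simultaneous play:
Firm A's best replies: Low→Plus; Mid→Plus; High→Budget.
Firm B's best replies: Budget→Low; Value→Mid; Plus→Low; Premium→Mid.
Only (Plus, Low) has each player best-responding; Nash payoffs (8, 2).
Firm B's commitment gain: 4 − 2 = 2.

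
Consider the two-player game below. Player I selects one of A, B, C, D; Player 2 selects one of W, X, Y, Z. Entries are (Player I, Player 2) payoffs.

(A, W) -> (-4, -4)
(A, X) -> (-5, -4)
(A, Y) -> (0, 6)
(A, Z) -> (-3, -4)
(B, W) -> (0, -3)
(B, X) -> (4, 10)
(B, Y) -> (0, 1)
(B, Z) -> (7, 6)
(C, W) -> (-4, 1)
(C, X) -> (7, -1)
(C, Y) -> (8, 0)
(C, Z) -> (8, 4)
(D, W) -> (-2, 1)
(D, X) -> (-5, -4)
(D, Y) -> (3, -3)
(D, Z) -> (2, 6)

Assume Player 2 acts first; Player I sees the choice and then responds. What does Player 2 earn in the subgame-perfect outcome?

4

Player I best-responds to each possible Player 2 move:
- W → Player I plays B (best of -4, 0, -4, -2); Player 2 gets -3.
- X → Player I plays C (best of -5, 4, 7, -5); Player 2 gets -1.
- Y → Player I plays C (best of 0, 0, 8, 3); Player 2 gets 0.
- Z → Player I plays C (best of -3, 7, 8, 2); Player 2 gets 4.
Maximizing over -3, -1, 0, 4, Player 2 chooses Z. Subgame-perfect outcome: (C, Z) with payoffs (8, 4).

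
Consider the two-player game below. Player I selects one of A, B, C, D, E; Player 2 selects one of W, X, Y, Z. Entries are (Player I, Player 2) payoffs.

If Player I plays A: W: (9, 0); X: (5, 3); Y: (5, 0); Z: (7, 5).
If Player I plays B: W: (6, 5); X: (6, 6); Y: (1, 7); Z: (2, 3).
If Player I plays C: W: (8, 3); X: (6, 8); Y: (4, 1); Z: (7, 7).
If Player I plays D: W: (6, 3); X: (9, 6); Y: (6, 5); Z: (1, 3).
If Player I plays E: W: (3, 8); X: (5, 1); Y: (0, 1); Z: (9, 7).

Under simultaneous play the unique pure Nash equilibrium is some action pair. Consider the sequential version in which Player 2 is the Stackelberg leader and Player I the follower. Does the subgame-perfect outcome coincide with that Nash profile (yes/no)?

Player I best-responds to each possible Player 2 move:
- W: BR = A, leader payoff 0.
- X: BR = D, leader payoff 6.
- Y: BR = D, leader payoff 5.
- Z: BR = E, leader payoff 7.
Among 0, 6, 5, 7, the best is 7 at Z. Subgame-perfect outcome: (E, Z) with payoffs (9, 7).
Now find the simultaneous Nash equilibrium.
Player I's best replies: W→A; X→D; Y→D; Z→E.
Player 2's best replies: A→Z; B→Y; C→X; D→X; E→W.
Only (D, X) has each player best-responding; Nash payoffs (9, 6).
Sequential outcome (E, Z) differs from the Nash profile (D, X).

no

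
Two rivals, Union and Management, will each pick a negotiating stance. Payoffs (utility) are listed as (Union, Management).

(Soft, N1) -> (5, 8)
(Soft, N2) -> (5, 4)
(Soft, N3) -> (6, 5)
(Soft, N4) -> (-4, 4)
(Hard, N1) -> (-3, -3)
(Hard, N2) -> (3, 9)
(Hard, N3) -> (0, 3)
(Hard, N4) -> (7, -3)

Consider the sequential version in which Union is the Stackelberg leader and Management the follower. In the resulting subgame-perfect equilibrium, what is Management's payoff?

8

Backward induction with Union moving first.
- Soft: BR = N1, leader payoff 5.
- Hard: BR = N2, leader payoff 3.
Maximizing over 5, 3, Union chooses Soft. Subgame-perfect outcome: (Soft, N1) with payoffs (5, 8).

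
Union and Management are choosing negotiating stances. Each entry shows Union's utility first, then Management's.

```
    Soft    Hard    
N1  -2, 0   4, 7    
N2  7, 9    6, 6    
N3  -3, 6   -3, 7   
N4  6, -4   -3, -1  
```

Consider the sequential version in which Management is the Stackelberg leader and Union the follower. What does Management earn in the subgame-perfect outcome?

9

Backward induction with Management moving first.
- Soft: BR = N2, leader payoff 9.
- Hard: BR = N2, leader payoff 6.
Management's induced payoffs are 9, 6, so Management commits to Soft. Subgame-perfect outcome: (N2, Soft) with payoffs (7, 9).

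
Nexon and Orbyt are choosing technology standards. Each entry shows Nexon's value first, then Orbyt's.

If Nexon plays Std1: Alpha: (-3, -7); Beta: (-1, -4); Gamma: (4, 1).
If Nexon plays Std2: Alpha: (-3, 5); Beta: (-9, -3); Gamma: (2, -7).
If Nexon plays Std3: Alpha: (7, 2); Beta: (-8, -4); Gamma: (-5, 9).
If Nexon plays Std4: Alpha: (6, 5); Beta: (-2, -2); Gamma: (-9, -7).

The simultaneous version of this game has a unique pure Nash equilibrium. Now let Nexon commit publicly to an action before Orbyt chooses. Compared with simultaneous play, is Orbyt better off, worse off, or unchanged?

Backward induction with Nexon moving first.
- Std1: Orbyt compares -7, -4, 1 and picks Gamma; Nexon would get 4.
- Std2: Orbyt compares 5, -3, -7 and picks Alpha; Nexon would get -3.
- Std3: Orbyt compares 2, -4, 9 and picks Gamma; Nexon would get -5.
- Std4: Orbyt compares 5, -2, -7 and picks Alpha; Nexon would get 6.
Among 4, -3, -5, 6, the best is 6 at Std4. Subgame-perfect outcome: (Std4, Alpha) with payoffs (6, 5).
Now find the simultaneous Nash equilibrium.
Nexon's best replies: Alpha→Std3; Beta→Std1; Gamma→Std1.
Orbyt's best replies: Std1→Gamma; Std2→Alpha; Std3→Gamma; Std4→Alpha.
The unique mutual best reply is (Std1, Gamma), giving (4, 1).
Orbyt earns 5 sequentially versus 1 at the Nash outcome: better off.

better off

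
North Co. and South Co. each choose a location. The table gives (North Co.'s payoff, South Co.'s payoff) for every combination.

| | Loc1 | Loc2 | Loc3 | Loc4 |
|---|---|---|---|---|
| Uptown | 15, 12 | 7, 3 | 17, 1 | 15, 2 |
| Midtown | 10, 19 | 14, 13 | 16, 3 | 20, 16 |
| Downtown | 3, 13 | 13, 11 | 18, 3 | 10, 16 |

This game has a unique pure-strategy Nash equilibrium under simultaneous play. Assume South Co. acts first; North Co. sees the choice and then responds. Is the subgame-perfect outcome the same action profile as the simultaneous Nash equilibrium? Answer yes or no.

no

North Co. best-responds to each possible South Co. move:
- Loc1: North Co. compares 15, 10, 3 and picks Uptown; South Co. would get 12.
- Loc2: North Co. compares 7, 14, 13 and picks Midtown; South Co. would get 13.
- Loc3: North Co. compares 17, 16, 18 and picks Downtown; South Co. would get 3.
- Loc4: North Co. compares 15, 20, 10 and picks Midtown; South Co. would get 16.
Among 12, 13, 3, 16, the best is 16 at Loc4. Subgame-perfect outcome: (Midtown, Loc4) with payoffs (20, 16).
Under simultaneous play:
North Co.'s best replies: Loc1→Uptown; Loc2→Midtown; Loc3→Downtown; Loc4→Midtown.
South Co.'s best replies: Uptown→Loc1; Midtown→Loc1; Downtown→Loc4.
The unique mutual best reply is (Uptown, Loc1), giving (15, 12).
Sequential outcome (Midtown, Loc4) differs from the Nash profile (Uptown, Loc1).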